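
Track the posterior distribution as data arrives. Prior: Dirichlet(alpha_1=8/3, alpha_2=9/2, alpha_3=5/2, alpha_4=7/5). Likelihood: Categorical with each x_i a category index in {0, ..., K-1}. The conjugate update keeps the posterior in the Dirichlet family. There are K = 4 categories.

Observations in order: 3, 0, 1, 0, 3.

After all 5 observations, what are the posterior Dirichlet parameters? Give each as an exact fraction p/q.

alpha_1=14/3, alpha_2=11/2, alpha_3=5/2, alpha_4=17/5

obs 1: x=3 → posterior Dirichlet(8/3, 9/2, 5/2, 12/5)
obs 2: x=0 → posterior Dirichlet(11/3, 9/2, 5/2, 12/5)
obs 3: x=1 → posterior Dirichlet(11/3, 11/2, 5/2, 12/5)
obs 4: x=0 → posterior Dirichlet(14/3, 11/2, 5/2, 12/5)
obs 5: x=3 → posterior Dirichlet(14/3, 11/2, 5/2, 17/5)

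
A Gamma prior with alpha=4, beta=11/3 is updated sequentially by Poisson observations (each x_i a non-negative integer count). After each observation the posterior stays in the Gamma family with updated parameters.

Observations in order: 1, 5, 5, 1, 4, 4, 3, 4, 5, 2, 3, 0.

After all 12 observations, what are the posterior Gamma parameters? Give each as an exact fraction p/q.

obs 1: x=1 → posterior Gamma(5, 14/3)
obs 2: x=5 → posterior Gamma(10, 17/3)
obs 3: x=5 → posterior Gamma(15, 20/3)
obs 4: x=1 → posterior Gamma(16, 23/3)
obs 5: x=4 → posterior Gamma(20, 26/3)
obs 6: x=4 → posterior Gamma(24, 29/3)
obs 7: x=3 → posterior Gamma(27, 32/3)
obs 8: x=4 → posterior Gamma(31, 35/3)
obs 9: x=5 → posterior Gamma(36, 38/3)
obs 10: x=2 → posterior Gamma(38, 41/3)
obs 11: x=3 → posterior Gamma(41, 44/3)
obs 12: x=0 → posterior Gamma(41, 47/3)

alpha=41, beta=47/3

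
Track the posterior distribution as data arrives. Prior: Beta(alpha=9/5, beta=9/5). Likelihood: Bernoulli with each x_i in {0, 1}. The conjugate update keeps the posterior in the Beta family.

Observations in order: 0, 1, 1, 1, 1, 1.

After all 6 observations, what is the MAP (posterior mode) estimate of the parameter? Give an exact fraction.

obs 1: x=0 → posterior Beta(9/5, 14/5)
obs 2: x=1 → posterior Beta(14/5, 14/5)
obs 3: x=1 → posterior Beta(19/5, 14/5)
obs 4: x=1 → posterior Beta(24/5, 14/5)
obs 5: x=1 → posterior Beta(29/5, 14/5)
obs 6: x=1 → posterior Beta(34/5, 14/5)

29/38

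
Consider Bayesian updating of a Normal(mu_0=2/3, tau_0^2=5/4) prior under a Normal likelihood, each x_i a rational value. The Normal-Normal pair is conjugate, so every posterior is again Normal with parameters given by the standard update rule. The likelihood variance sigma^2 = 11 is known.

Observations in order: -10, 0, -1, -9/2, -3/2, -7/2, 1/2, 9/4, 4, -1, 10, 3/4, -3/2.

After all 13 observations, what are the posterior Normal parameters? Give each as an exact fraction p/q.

obs 1: x=-10 → posterior Normal(-62/147, 55/49)
obs 2: x=0 → posterior Normal(-31/81, 55/54)
obs 3: x=-1 → posterior Normal(-77/177, 55/59)
obs 4: x=-9/2 → posterior Normal(-289/384, 55/64)
obs 5: x=-3/2 → posterior Normal(-167/207, 55/69)
obs 6: x=-7/2 → posterior Normal(-439/444, 55/74)
obs 7: x=1/2 → posterior Normal(-212/237, 55/79)
obs 8: x=9/4 → posterior Normal(-713/1008, 55/84)
obs 9: x=4 → posterior Normal(-473/1068, 55/89)
obs 10: x=-1 → posterior Normal(-533/1128, 55/94)
obs 11: x=10 → posterior Normal(67/1188, 5/9)
obs 12: x=3/4 → posterior Normal(7/78, 55/104)
obs 13: x=-3/2 → posterior Normal(11/654, 55/109)

mu_0=11/654, tau_0^2=55/109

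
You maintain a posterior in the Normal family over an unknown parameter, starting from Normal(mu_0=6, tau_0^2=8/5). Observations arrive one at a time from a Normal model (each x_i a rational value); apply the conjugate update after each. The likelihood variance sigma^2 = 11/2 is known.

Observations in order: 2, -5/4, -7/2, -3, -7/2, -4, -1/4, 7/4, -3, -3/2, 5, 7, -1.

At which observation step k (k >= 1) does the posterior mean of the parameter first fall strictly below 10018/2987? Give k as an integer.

k = 3

obs 1: x=2 → posterior Normal(362/71, 88/71)
obs 2: x=-5/4 → posterior Normal(114/29, 88/87)
obs 3: x=-7/2 → posterior Normal(286/103, 88/103)
obs 4: x=-3 → posterior Normal(2, 88/119)
obs 5: x=-7/2 → posterior Normal(182/135, 88/135)
obs 6: x=-4 → posterior Normal(118/151, 88/151)
obs 7: x=-1/4 → posterior Normal(114/167, 88/167)
obs 8: x=7/4 → posterior Normal(142/183, 88/183)
obs 9: x=-3 → posterior Normal(94/199, 88/199)
obs 10: x=-3/2 → posterior Normal(14/43, 88/215)
obs 11: x=5 → posterior Normal(50/77, 8/21)
obs 12: x=7 → posterior Normal(262/247, 88/247)
obs 13: x=-1 → posterior Normal(246/263, 88/263)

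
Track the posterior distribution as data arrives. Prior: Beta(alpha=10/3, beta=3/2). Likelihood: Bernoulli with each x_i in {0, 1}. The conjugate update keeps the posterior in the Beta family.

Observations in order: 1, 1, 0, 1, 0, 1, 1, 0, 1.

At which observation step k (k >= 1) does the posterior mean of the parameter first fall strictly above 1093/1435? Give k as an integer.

obs 1: x=1 → posterior Beta(13/3, 3/2)
obs 2: x=1 → posterior Beta(16/3, 3/2)
obs 3: x=0 → posterior Beta(16/3, 5/2)
obs 4: x=1 → posterior Beta(19/3, 5/2)
obs 5: x=0 → posterior Beta(19/3, 7/2)
obs 6: x=1 → posterior Beta(22/3, 7/2)
obs 7: x=1 → posterior Beta(25/3, 7/2)
obs 8: x=0 → posterior Beta(25/3, 9/2)
obs 9: x=1 → posterior Beta(28/3, 9/2)

k = 2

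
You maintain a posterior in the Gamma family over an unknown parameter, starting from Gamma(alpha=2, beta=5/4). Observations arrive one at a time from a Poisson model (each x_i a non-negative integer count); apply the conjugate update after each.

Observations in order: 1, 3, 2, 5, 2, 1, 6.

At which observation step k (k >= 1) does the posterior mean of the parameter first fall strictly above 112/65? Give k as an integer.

k = 2

obs 1: x=1 → posterior Gamma(3, 9/4)
obs 2: x=3 → posterior Gamma(6, 13/4)
obs 3: x=2 → posterior Gamma(8, 17/4)
obs 4: x=5 → posterior Gamma(13, 21/4)
obs 5: x=2 → posterior Gamma(15, 25/4)
obs 6: x=1 → posterior Gamma(16, 29/4)
obs 7: x=6 → posterior Gamma(22, 33/4)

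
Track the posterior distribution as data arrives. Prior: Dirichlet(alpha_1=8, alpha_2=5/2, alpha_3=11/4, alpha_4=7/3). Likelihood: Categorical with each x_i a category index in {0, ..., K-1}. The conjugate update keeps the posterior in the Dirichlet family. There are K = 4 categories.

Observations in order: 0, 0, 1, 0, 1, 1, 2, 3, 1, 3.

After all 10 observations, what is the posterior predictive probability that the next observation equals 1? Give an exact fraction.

78/307

obs 1: x=0 → posterior Dirichlet(9, 5/2, 11/4, 7/3)
obs 2: x=0 → posterior Dirichlet(10, 5/2, 11/4, 7/3)
obs 3: x=1 → posterior Dirichlet(10, 7/2, 11/4, 7/3)
obs 4: x=0 → posterior Dirichlet(11, 7/2, 11/4, 7/3)
obs 5: x=1 → posterior Dirichlet(11, 9/2, 11/4, 7/3)
obs 6: x=1 → posterior Dirichlet(11, 11/2, 11/4, 7/3)
obs 7: x=2 → posterior Dirichlet(11, 11/2, 15/4, 7/3)
obs 8: x=3 → posterior Dirichlet(11, 11/2, 15/4, 10/3)
obs 9: x=1 → posterior Dirichlet(11, 13/2, 15/4, 10/3)
obs 10: x=3 → posterior Dirichlet(11, 13/2, 15/4, 13/3)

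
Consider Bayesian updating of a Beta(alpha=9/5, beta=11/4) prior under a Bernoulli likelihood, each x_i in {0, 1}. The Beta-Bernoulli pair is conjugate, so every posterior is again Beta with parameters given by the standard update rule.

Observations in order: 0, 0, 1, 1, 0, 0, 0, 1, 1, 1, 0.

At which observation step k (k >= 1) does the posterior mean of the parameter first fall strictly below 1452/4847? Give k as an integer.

obs 1: x=0 → posterior Beta(9/5, 15/4)
obs 2: x=0 → posterior Beta(9/5, 19/4)
obs 3: x=1 → posterior Beta(14/5, 19/4)
obs 4: x=1 → posterior Beta(19/5, 19/4)
obs 5: x=0 → posterior Beta(19/5, 23/4)
obs 6: x=0 → posterior Beta(19/5, 27/4)
obs 7: x=0 → posterior Beta(19/5, 31/4)
obs 8: x=1 → posterior Beta(24/5, 31/4)
obs 9: x=1 → posterior Beta(29/5, 31/4)
obs 10: x=1 → posterior Beta(34/5, 31/4)
obs 11: x=0 → posterior Beta(34/5, 35/4)

k = 2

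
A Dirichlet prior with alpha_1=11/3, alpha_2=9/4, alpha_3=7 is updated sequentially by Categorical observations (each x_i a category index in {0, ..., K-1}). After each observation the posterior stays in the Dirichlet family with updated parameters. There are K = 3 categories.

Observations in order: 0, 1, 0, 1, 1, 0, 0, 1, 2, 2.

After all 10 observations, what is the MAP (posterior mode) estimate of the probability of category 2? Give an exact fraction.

obs 1: x=0 → posterior Dirichlet(14/3, 9/4, 7)
obs 2: x=1 → posterior Dirichlet(14/3, 13/4, 7)
obs 3: x=0 → posterior Dirichlet(17/3, 13/4, 7)
obs 4: x=1 → posterior Dirichlet(17/3, 17/4, 7)
obs 5: x=1 → posterior Dirichlet(17/3, 21/4, 7)
obs 6: x=0 → posterior Dirichlet(20/3, 21/4, 7)
obs 7: x=0 → posterior Dirichlet(23/3, 21/4, 7)
obs 8: x=1 → posterior Dirichlet(23/3, 25/4, 7)
obs 9: x=2 → posterior Dirichlet(23/3, 25/4, 8)
obs 10: x=2 → posterior Dirichlet(23/3, 25/4, 9)

96/239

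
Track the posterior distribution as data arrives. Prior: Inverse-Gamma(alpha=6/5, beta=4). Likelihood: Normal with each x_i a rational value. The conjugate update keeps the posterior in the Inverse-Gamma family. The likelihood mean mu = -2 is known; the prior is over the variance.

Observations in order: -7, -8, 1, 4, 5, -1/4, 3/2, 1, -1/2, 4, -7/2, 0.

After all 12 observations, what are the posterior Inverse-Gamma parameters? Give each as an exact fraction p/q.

obs 1: x=-7 → posterior Inverse-Gamma(17/10, 33/2)
obs 2: x=-8 → posterior Inverse-Gamma(11/5, 69/2)
obs 3: x=1 → posterior Inverse-Gamma(27/10, 39)
obs 4: x=4 → posterior Inverse-Gamma(16/5, 57)
obs 5: x=5 → posterior Inverse-Gamma(37/10, 163/2)
obs 6: x=-1/4 → posterior Inverse-Gamma(21/5, 2657/32)
obs 7: x=3/2 → posterior Inverse-Gamma(47/10, 2853/32)
obs 8: x=1 → posterior Inverse-Gamma(26/5, 2997/32)
obs 9: x=-1/2 → posterior Inverse-Gamma(57/10, 3033/32)
obs 10: x=4 → posterior Inverse-Gamma(31/5, 3609/32)
obs 11: x=-7/2 → posterior Inverse-Gamma(67/10, 3645/32)
obs 12: x=0 → posterior Inverse-Gamma(36/5, 3709/32)

alpha=36/5, beta=3709/32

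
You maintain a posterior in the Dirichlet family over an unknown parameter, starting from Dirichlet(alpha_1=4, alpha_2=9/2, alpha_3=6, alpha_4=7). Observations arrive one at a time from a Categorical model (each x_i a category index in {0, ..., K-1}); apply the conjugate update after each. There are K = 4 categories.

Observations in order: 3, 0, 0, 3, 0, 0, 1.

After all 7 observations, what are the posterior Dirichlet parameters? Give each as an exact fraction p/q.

alpha_1=8, alpha_2=11/2, alpha_3=6, alpha_4=9

obs 1: x=3 → posterior Dirichlet(4, 9/2, 6, 8)
obs 2: x=0 → posterior Dirichlet(5, 9/2, 6, 8)
obs 3: x=0 → posterior Dirichlet(6, 9/2, 6, 8)
obs 4: x=3 → posterior Dirichlet(6, 9/2, 6, 9)
obs 5: x=0 → posterior Dirichlet(7, 9/2, 6, 9)
obs 6: x=0 → posterior Dirichlet(8, 9/2, 6, 9)
obs 7: x=1 → posterior Dirichlet(8, 11/2, 6, 9)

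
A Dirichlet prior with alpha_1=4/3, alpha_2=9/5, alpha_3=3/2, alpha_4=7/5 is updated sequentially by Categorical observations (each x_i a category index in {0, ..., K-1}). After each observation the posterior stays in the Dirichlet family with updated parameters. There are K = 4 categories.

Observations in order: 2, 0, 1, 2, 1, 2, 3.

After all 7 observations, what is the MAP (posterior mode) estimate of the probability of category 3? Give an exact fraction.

obs 1: x=2 → posterior Dirichlet(4/3, 9/5, 5/2, 7/5)
obs 2: x=0 → posterior Dirichlet(7/3, 9/5, 5/2, 7/5)
obs 3: x=1 → posterior Dirichlet(7/3, 14/5, 5/2, 7/5)
obs 4: x=2 → posterior Dirichlet(7/3, 14/5, 7/2, 7/5)
obs 5: x=1 → posterior Dirichlet(7/3, 19/5, 7/2, 7/5)
obs 6: x=2 → posterior Dirichlet(7/3, 19/5, 9/2, 7/5)
obs 7: x=3 → posterior Dirichlet(7/3, 19/5, 9/2, 12/5)

42/271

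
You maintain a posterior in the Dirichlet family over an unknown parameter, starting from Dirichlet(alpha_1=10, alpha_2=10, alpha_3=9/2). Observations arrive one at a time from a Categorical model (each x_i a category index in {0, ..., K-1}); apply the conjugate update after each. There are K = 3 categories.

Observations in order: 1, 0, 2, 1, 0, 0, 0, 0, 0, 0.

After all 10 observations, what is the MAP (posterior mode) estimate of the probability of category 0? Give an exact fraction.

32/63

obs 1: x=1 → posterior Dirichlet(10, 11, 9/2)
obs 2: x=0 → posterior Dirichlet(11, 11, 9/2)
obs 3: x=2 → posterior Dirichlet(11, 11, 11/2)
obs 4: x=1 → posterior Dirichlet(11, 12, 11/2)
obs 5: x=0 → posterior Dirichlet(12, 12, 11/2)
obs 6: x=0 → posterior Dirichlet(13, 12, 11/2)
obs 7: x=0 → posterior Dirichlet(14, 12, 11/2)
obs 8: x=0 → posterior Dirichlet(15, 12, 11/2)
obs 9: x=0 → posterior Dirichlet(16, 12, 11/2)
obs 10: x=0 → posterior Dirichlet(17, 12, 11/2)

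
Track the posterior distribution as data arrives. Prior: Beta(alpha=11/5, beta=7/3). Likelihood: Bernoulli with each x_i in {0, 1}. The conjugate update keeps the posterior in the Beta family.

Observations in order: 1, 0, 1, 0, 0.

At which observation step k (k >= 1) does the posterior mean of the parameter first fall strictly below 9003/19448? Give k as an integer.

k = 5

obs 1: x=1 → posterior Beta(16/5, 7/3)
obs 2: x=0 → posterior Beta(16/5, 10/3)
obs 3: x=1 → posterior Beta(21/5, 10/3)
obs 4: x=0 → posterior Beta(21/5, 13/3)
obs 5: x=0 → posterior Beta(21/5, 16/3)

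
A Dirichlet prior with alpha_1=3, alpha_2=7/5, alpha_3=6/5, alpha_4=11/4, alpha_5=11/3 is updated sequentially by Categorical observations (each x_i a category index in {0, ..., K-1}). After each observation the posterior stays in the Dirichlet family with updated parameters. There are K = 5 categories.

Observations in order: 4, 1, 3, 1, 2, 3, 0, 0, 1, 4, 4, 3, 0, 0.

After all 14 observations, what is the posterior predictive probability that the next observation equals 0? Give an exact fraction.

60/223

obs 1: x=4 → posterior Dirichlet(3, 7/5, 6/5, 11/4, 14/3)
obs 2: x=1 → posterior Dirichlet(3, 12/5, 6/5, 11/4, 14/3)
obs 3: x=3 → posterior Dirichlet(3, 12/5, 6/5, 15/4, 14/3)
obs 4: x=1 → posterior Dirichlet(3, 17/5, 6/5, 15/4, 14/3)
obs 5: x=2 → posterior Dirichlet(3, 17/5, 11/5, 15/4, 14/3)
obs 6: x=3 → posterior Dirichlet(3, 17/5, 11/5, 19/4, 14/3)
obs 7: x=0 → posterior Dirichlet(4, 17/5, 11/5, 19/4, 14/3)
obs 8: x=0 → posterior Dirichlet(5, 17/5, 11/5, 19/4, 14/3)
obs 9: x=1 → posterior Dirichlet(5, 22/5, 11/5, 19/4, 14/3)
obs 10: x=4 → posterior Dirichlet(5, 22/5, 11/5, 19/4, 17/3)
obs 11: x=4 → posterior Dirichlet(5, 22/5, 11/5, 19/4, 20/3)
obs 12: x=3 → posterior Dirichlet(5, 22/5, 11/5, 23/4, 20/3)
obs 13: x=0 → posterior Dirichlet(6, 22/5, 11/5, 23/4, 20/3)
obs 14: x=0 → posterior Dirichlet(7, 22/5, 11/5, 23/4, 20/3)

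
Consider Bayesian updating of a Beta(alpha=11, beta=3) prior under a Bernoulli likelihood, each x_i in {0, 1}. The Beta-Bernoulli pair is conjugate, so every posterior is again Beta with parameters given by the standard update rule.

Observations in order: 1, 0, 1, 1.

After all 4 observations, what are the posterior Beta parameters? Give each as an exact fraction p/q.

obs 1: x=1 → posterior Beta(12, 3)
obs 2: x=0 → posterior Beta(12, 4)
obs 3: x=1 → posterior Beta(13, 4)
obs 4: x=1 → posterior Beta(14, 4)

alpha=14, beta=4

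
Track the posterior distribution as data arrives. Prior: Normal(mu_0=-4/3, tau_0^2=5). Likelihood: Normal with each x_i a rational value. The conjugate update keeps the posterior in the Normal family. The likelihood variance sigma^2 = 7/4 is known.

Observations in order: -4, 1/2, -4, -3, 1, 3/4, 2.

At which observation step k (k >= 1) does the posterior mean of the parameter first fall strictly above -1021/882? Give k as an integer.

k = 7

obs 1: x=-4 → posterior Normal(-268/81, 35/27)
obs 2: x=1/2 → posterior Normal(-238/141, 35/47)
obs 3: x=-4 → posterior Normal(-478/201, 35/67)
obs 4: x=-3 → posterior Normal(-658/261, 35/87)
obs 5: x=1 → posterior Normal(-598/321, 35/107)
obs 6: x=3/4 → posterior Normal(-553/381, 35/127)
obs 7: x=2 → posterior Normal(-433/441, 5/21)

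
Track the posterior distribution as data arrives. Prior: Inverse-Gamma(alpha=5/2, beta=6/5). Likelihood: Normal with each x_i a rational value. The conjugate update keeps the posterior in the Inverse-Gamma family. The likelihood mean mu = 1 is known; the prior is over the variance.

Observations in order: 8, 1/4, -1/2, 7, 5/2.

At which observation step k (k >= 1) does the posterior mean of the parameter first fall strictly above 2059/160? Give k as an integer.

obs 1: x=8 → posterior Inverse-Gamma(3, 257/10)
obs 2: x=1/4 → posterior Inverse-Gamma(7/2, 4157/160)
obs 3: x=-1/2 → posterior Inverse-Gamma(4, 4337/160)
obs 4: x=7 → posterior Inverse-Gamma(9/2, 7217/160)
obs 5: x=5/2 → posterior Inverse-Gamma(5, 7397/160)

k = 4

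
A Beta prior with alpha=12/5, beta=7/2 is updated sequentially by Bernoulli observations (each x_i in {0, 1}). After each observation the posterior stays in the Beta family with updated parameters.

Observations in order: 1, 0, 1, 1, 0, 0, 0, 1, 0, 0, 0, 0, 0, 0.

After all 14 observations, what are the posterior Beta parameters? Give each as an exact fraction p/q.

alpha=32/5, beta=27/2

obs 1: x=1 → posterior Beta(17/5, 7/2)
obs 2: x=0 → posterior Beta(17/5, 9/2)
obs 3: x=1 → posterior Beta(22/5, 9/2)
obs 4: x=1 → posterior Beta(27/5, 9/2)
obs 5: x=0 → posterior Beta(27/5, 11/2)
obs 6: x=0 → posterior Beta(27/5, 13/2)
obs 7: x=0 → posterior Beta(27/5, 15/2)
obs 8: x=1 → posterior Beta(32/5, 15/2)
obs 9: x=0 → posterior Beta(32/5, 17/2)
obs 10: x=0 → posterior Beta(32/5, 19/2)
obs 11: x=0 → posterior Beta(32/5, 21/2)
obs 12: x=0 → posterior Beta(32/5, 23/2)
obs 13: x=0 → posterior Beta(32/5, 25/2)
obs 14: x=0 → posterior Beta(32/5, 27/2)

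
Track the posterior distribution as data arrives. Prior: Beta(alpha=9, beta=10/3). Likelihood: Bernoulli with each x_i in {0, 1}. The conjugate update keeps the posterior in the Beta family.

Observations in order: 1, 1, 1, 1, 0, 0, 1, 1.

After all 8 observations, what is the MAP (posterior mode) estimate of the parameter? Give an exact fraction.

obs 1: x=1 → posterior Beta(10, 10/3)
obs 2: x=1 → posterior Beta(11, 10/3)
obs 3: x=1 → posterior Beta(12, 10/3)
obs 4: x=1 → posterior Beta(13, 10/3)
obs 5: x=0 → posterior Beta(13, 13/3)
obs 6: x=0 → posterior Beta(13, 16/3)
obs 7: x=1 → posterior Beta(14, 16/3)
obs 8: x=1 → posterior Beta(15, 16/3)

42/55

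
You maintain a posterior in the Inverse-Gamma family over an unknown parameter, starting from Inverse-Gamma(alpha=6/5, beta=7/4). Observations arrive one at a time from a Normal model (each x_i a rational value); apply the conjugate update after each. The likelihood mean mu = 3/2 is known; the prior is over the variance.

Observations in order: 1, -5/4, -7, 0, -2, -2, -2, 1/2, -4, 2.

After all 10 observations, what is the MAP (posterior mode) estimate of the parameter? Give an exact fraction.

obs 1: x=1 → posterior Inverse-Gamma(17/10, 15/8)
obs 2: x=-5/4 → posterior Inverse-Gamma(11/5, 181/32)
obs 3: x=-7 → posterior Inverse-Gamma(27/10, 1337/32)
obs 4: x=0 → posterior Inverse-Gamma(16/5, 1373/32)
obs 5: x=-2 → posterior Inverse-Gamma(37/10, 1569/32)
obs 6: x=-2 → posterior Inverse-Gamma(21/5, 1765/32)
obs 7: x=-2 → posterior Inverse-Gamma(47/10, 1961/32)
obs 8: x=1/2 → posterior Inverse-Gamma(26/5, 1977/32)
obs 9: x=-4 → posterior Inverse-Gamma(57/10, 2461/32)
obs 10: x=2 → posterior Inverse-Gamma(31/5, 2465/32)

12325/1152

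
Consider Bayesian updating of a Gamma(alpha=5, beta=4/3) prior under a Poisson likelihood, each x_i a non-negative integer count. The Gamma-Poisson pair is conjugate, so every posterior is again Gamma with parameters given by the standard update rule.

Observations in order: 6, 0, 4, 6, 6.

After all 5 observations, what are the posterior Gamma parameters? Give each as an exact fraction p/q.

obs 1: x=6 → posterior Gamma(11, 7/3)
obs 2: x=0 → posterior Gamma(11, 10/3)
obs 3: x=4 → posterior Gamma(15, 13/3)
obs 4: x=6 → posterior Gamma(21, 16/3)
obs 5: x=6 → posterior Gamma(27, 19/3)

alpha=27, beta=19/3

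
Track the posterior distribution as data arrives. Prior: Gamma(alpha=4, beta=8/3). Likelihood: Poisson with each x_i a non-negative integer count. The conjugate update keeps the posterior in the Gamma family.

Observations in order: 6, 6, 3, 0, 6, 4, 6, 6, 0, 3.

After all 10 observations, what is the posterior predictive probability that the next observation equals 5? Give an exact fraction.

1347923968594427222005974888384377362516647203272704233344238563260083094945792/10626958369711921464524195291361995091840984877383970281829289645246795001179561

obs 1: x=6 → posterior Gamma(10, 11/3)
obs 2: x=6 → posterior Gamma(16, 14/3)
obs 3: x=3 → posterior Gamma(19, 17/3)
obs 4: x=0 → posterior Gamma(19, 20/3)
obs 5: x=6 → posterior Gamma(25, 23/3)
obs 6: x=4 → posterior Gamma(29, 26/3)
obs 7: x=6 → posterior Gamma(35, 29/3)
obs 8: x=6 → posterior Gamma(41, 32/3)
obs 9: x=0 → posterior Gamma(41, 35/3)
obs 10: x=3 → posterior Gamma(44, 38/3)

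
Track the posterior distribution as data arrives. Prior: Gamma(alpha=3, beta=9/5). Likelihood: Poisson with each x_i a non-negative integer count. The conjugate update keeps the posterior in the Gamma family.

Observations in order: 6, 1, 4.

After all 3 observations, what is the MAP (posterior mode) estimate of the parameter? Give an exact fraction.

obs 1: x=6 → posterior Gamma(9, 14/5)
obs 2: x=1 → posterior Gamma(10, 19/5)
obs 3: x=4 → posterior Gamma(14, 24/5)

65/24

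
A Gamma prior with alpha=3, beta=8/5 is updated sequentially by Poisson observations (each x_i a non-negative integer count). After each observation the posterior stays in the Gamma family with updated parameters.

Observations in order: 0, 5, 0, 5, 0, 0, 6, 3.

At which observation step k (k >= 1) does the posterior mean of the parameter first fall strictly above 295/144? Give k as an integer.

k = 2

obs 1: x=0 → posterior Gamma(3, 13/5)
obs 2: x=5 → posterior Gamma(8, 18/5)
obs 3: x=0 → posterior Gamma(8, 23/5)
obs 4: x=5 → posterior Gamma(13, 28/5)
obs 5: x=0 → posterior Gamma(13, 33/5)
obs 6: x=0 → posterior Gamma(13, 38/5)
obs 7: x=6 → posterior Gamma(19, 43/5)
obs 8: x=3 → posterior Gamma(22, 48/5)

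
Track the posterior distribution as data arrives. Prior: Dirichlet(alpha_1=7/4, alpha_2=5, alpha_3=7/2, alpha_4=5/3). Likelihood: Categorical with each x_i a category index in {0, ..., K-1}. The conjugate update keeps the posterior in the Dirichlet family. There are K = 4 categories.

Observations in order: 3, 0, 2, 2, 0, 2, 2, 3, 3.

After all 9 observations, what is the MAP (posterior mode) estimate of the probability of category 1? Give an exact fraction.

obs 1: x=3 → posterior Dirichlet(7/4, 5, 7/2, 8/3)
obs 2: x=0 → posterior Dirichlet(11/4, 5, 7/2, 8/3)
obs 3: x=2 → posterior Dirichlet(11/4, 5, 9/2, 8/3)
obs 4: x=2 → posterior Dirichlet(11/4, 5, 11/2, 8/3)
obs 5: x=0 → posterior Dirichlet(15/4, 5, 11/2, 8/3)
obs 6: x=2 → posterior Dirichlet(15/4, 5, 13/2, 8/3)
obs 7: x=2 → posterior Dirichlet(15/4, 5, 15/2, 8/3)
obs 8: x=3 → posterior Dirichlet(15/4, 5, 15/2, 11/3)
obs 9: x=3 → posterior Dirichlet(15/4, 5, 15/2, 14/3)

48/203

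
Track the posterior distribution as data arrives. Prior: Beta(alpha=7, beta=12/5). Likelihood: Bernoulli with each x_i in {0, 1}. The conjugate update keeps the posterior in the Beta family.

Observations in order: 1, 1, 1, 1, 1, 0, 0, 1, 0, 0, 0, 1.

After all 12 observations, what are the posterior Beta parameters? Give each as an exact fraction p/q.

alpha=14, beta=37/5

obs 1: x=1 → posterior Beta(8, 12/5)
obs 2: x=1 → posterior Beta(9, 12/5)
obs 3: x=1 → posterior Beta(10, 12/5)
obs 4: x=1 → posterior Beta(11, 12/5)
obs 5: x=1 → posterior Beta(12, 12/5)
obs 6: x=0 → posterior Beta(12, 17/5)
obs 7: x=0 → posterior Beta(12, 22/5)
obs 8: x=1 → posterior Beta(13, 22/5)
obs 9: x=0 → posterior Beta(13, 27/5)
obs 10: x=0 → posterior Beta(13, 32/5)
obs 11: x=0 → posterior Beta(13, 37/5)
obs 12: x=1 → posterior Beta(14, 37/5)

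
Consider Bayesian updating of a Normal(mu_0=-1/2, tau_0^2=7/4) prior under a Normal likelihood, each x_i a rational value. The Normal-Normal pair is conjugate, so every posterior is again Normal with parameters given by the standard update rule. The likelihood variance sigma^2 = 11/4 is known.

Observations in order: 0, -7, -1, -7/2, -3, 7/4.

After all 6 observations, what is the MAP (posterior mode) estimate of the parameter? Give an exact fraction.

-379/212

obs 1: x=0 → posterior Normal(-11/36, 77/72)
obs 2: x=-7 → posterior Normal(-109/50, 77/100)
obs 3: x=-1 → posterior Normal(-123/64, 77/128)
obs 4: x=-7/2 → posterior Normal(-86/39, 77/156)
obs 5: x=-3 → posterior Normal(-107/46, 77/184)
obs 6: x=7/4 → posterior Normal(-379/212, 77/212)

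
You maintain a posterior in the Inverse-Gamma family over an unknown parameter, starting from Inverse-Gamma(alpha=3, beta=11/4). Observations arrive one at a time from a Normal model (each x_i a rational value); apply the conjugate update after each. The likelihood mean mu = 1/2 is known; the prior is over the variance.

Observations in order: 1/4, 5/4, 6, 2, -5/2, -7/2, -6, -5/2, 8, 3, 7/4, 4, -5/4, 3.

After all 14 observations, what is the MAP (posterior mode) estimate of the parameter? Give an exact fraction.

401/44

obs 1: x=1/4 → posterior Inverse-Gamma(7/2, 89/32)
obs 2: x=5/4 → posterior Inverse-Gamma(4, 49/16)
obs 3: x=6 → posterior Inverse-Gamma(9/2, 291/16)
obs 4: x=2 → posterior Inverse-Gamma(5, 309/16)
obs 5: x=-5/2 → posterior Inverse-Gamma(11/2, 381/16)
obs 6: x=-7/2 → posterior Inverse-Gamma(6, 509/16)
obs 7: x=-6 → posterior Inverse-Gamma(13/2, 847/16)
obs 8: x=-5/2 → posterior Inverse-Gamma(7, 919/16)
obs 9: x=8 → posterior Inverse-Gamma(15/2, 1369/16)
obs 10: x=3 → posterior Inverse-Gamma(8, 1419/16)
obs 11: x=7/4 → posterior Inverse-Gamma(17/2, 2863/32)
obs 12: x=4 → posterior Inverse-Gamma(9, 3059/32)
obs 13: x=-5/4 → posterior Inverse-Gamma(19/2, 777/8)
obs 14: x=3 → posterior Inverse-Gamma(10, 401/4)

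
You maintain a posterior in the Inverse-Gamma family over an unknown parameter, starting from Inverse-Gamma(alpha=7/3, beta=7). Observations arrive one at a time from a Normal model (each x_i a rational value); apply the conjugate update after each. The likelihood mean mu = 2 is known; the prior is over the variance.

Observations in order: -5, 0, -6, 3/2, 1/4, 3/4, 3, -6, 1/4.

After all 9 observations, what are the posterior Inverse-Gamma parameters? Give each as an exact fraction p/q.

alpha=41/6, beta=3263/32

obs 1: x=-5 → posterior Inverse-Gamma(17/6, 63/2)
obs 2: x=0 → posterior Inverse-Gamma(10/3, 67/2)
obs 3: x=-6 → posterior Inverse-Gamma(23/6, 131/2)
obs 4: x=3/2 → posterior Inverse-Gamma(13/3, 525/8)
obs 5: x=1/4 → posterior Inverse-Gamma(29/6, 2149/32)
obs 6: x=3/4 → posterior Inverse-Gamma(16/3, 1087/16)
obs 7: x=3 → posterior Inverse-Gamma(35/6, 1095/16)
obs 8: x=-6 → posterior Inverse-Gamma(19/3, 1607/16)
obs 9: x=1/4 → posterior Inverse-Gamma(41/6, 3263/32)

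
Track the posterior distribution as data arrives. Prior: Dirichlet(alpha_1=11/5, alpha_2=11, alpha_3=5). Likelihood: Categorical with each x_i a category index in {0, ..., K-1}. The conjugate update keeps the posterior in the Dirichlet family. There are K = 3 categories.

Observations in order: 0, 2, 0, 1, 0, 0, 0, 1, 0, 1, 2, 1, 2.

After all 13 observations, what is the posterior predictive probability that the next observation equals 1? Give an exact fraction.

obs 1: x=0 → posterior Dirichlet(16/5, 11, 5)
obs 2: x=2 → posterior Dirichlet(16/5, 11, 6)
obs 3: x=0 → posterior Dirichlet(21/5, 11, 6)
obs 4: x=1 → posterior Dirichlet(21/5, 12, 6)
obs 5: x=0 → posterior Dirichlet(26/5, 12, 6)
obs 6: x=0 → posterior Dirichlet(31/5, 12, 6)
obs 7: x=0 → posterior Dirichlet(36/5, 12, 6)
obs 8: x=1 → posterior Dirichlet(36/5, 13, 6)
obs 9: x=0 → posterior Dirichlet(41/5, 13, 6)
obs 10: x=1 → posterior Dirichlet(41/5, 14, 6)
obs 11: x=2 → posterior Dirichlet(41/5, 14, 7)
obs 12: x=1 → posterior Dirichlet(41/5, 15, 7)
obs 13: x=2 → posterior Dirichlet(41/5, 15, 8)

25/52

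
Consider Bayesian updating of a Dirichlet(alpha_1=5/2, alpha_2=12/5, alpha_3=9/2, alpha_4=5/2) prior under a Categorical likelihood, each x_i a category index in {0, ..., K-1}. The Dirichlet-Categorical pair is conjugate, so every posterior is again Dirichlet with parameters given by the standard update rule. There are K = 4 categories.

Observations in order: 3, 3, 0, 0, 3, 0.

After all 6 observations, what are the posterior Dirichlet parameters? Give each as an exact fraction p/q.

alpha_1=11/2, alpha_2=12/5, alpha_3=9/2, alpha_4=11/2

obs 1: x=3 → posterior Dirichlet(5/2, 12/5, 9/2, 7/2)
obs 2: x=3 → posterior Dirichlet(5/2, 12/5, 9/2, 9/2)
obs 3: x=0 → posterior Dirichlet(7/2, 12/5, 9/2, 9/2)
obs 4: x=0 → posterior Dirichlet(9/2, 12/5, 9/2, 9/2)
obs 5: x=3 → posterior Dirichlet(9/2, 12/5, 9/2, 11/2)
obs 6: x=0 → posterior Dirichlet(11/2, 12/5, 9/2, 11/2)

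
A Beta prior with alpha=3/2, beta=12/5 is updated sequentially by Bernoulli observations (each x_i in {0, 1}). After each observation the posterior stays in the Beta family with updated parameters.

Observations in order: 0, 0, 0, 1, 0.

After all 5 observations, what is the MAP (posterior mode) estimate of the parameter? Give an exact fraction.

obs 1: x=0 → posterior Beta(3/2, 17/5)
obs 2: x=0 → posterior Beta(3/2, 22/5)
obs 3: x=0 → posterior Beta(3/2, 27/5)
obs 4: x=1 → posterior Beta(5/2, 27/5)
obs 5: x=0 → posterior Beta(5/2, 32/5)

5/23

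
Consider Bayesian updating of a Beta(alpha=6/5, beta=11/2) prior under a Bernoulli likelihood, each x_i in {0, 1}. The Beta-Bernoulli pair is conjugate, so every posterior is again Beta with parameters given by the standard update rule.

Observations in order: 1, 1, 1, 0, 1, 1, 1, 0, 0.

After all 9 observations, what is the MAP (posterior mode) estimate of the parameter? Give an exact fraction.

obs 1: x=1 → posterior Beta(11/5, 11/2)
obs 2: x=1 → posterior Beta(16/5, 11/2)
obs 3: x=1 → posterior Beta(21/5, 11/2)
obs 4: x=0 → posterior Beta(21/5, 13/2)
obs 5: x=1 → posterior Beta(26/5, 13/2)
obs 6: x=1 → posterior Beta(31/5, 13/2)
obs 7: x=1 → posterior Beta(36/5, 13/2)
obs 8: x=0 → posterior Beta(36/5, 15/2)
obs 9: x=0 → posterior Beta(36/5, 17/2)

62/137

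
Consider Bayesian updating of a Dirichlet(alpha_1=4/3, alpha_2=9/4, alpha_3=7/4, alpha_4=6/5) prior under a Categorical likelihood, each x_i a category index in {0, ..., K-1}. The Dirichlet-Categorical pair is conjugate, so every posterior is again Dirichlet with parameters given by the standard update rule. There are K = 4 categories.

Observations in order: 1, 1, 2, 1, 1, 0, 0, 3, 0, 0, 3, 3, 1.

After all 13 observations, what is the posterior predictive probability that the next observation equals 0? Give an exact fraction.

80/293

obs 1: x=1 → posterior Dirichlet(4/3, 13/4, 7/4, 6/5)
obs 2: x=1 → posterior Dirichlet(4/3, 17/4, 7/4, 6/5)
obs 3: x=2 → posterior Dirichlet(4/3, 17/4, 11/4, 6/5)
obs 4: x=1 → posterior Dirichlet(4/3, 21/4, 11/4, 6/5)
obs 5: x=1 → posterior Dirichlet(4/3, 25/4, 11/4, 6/5)
obs 6: x=0 → posterior Dirichlet(7/3, 25/4, 11/4, 6/5)
obs 7: x=0 → posterior Dirichlet(10/3, 25/4, 11/4, 6/5)
obs 8: x=3 → posterior Dirichlet(10/3, 25/4, 11/4, 11/5)
obs 9: x=0 → posterior Dirichlet(13/3, 25/4, 11/4, 11/5)
obs 10: x=0 → posterior Dirichlet(16/3, 25/4, 11/4, 11/5)
obs 11: x=3 → posterior Dirichlet(16/3, 25/4, 11/4, 16/5)
obs 12: x=3 → posterior Dirichlet(16/3, 25/4, 11/4, 21/5)
obs 13: x=1 → posterior Dirichlet(16/3, 29/4, 11/4, 21/5)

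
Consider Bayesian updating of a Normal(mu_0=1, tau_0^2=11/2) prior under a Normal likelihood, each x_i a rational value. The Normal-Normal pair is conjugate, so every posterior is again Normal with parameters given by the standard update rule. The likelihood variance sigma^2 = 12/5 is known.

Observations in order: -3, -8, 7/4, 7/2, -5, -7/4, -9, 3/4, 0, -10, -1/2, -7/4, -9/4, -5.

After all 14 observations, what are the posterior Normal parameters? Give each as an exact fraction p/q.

mu_0=-8759/3176, tau_0^2=66/397

obs 1: x=-3 → posterior Normal(-141/79, 132/79)
obs 2: x=-8 → posterior Normal(-581/134, 66/67)
obs 3: x=7/4 → posterior Normal(-277/108, 44/63)
obs 4: x=7/2 → posterior Normal(-1169/976, 33/61)
obs 5: x=-5 → posterior Normal(-2269/1196, 132/299)
obs 6: x=-7/4 → posterior Normal(-1327/708, 22/59)
obs 7: x=-9 → posterior Normal(-2317/818, 132/409)
obs 8: x=3/4 → posterior Normal(-4469/1856, 33/116)
obs 9: x=0 → posterior Normal(-4469/2076, 44/173)
obs 10: x=-10 → posterior Normal(-6669/2296, 66/287)
obs 11: x=-1/2 → posterior Normal(-6779/2516, 132/629)
obs 12: x=-7/4 → posterior Normal(-199/76, 11/57)
obs 13: x=-9/4 → posterior Normal(-7659/2956, 132/739)
obs 14: x=-5 → posterior Normal(-8759/3176, 66/397)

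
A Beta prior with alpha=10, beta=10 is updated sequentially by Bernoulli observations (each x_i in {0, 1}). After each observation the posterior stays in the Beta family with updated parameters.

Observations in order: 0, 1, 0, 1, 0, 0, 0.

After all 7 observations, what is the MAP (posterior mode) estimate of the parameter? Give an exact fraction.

obs 1: x=0 → posterior Beta(10, 11)
obs 2: x=1 → posterior Beta(11, 11)
obs 3: x=0 → posterior Beta(11, 12)
obs 4: x=1 → posterior Beta(12, 12)
obs 5: x=0 → posterior Beta(12, 13)
obs 6: x=0 → posterior Beta(12, 14)
obs 7: x=0 → posterior Beta(12, 15)

11/25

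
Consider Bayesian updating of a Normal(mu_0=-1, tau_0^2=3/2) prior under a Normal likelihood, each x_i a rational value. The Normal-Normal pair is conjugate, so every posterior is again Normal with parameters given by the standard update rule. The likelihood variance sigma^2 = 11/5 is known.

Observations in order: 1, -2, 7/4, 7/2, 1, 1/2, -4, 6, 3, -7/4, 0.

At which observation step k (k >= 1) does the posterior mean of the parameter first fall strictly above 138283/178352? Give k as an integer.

k = 9

obs 1: x=1 → posterior Normal(-7/37, 33/37)
obs 2: x=-2 → posterior Normal(-37/52, 33/52)
obs 3: x=7/4 → posterior Normal(-43/268, 33/67)
obs 4: x=7/2 → posterior Normal(167/328, 33/82)
obs 5: x=1 → posterior Normal(227/388, 33/97)
obs 6: x=1/2 → posterior Normal(257/448, 33/112)
obs 7: x=-4 → posterior Normal(17/508, 33/127)
obs 8: x=6 → posterior Normal(377/568, 33/142)
obs 9: x=3 → posterior Normal(557/628, 33/157)
obs 10: x=-7/4 → posterior Normal(113/172, 33/172)
obs 11: x=0 → posterior Normal(113/187, 3/17)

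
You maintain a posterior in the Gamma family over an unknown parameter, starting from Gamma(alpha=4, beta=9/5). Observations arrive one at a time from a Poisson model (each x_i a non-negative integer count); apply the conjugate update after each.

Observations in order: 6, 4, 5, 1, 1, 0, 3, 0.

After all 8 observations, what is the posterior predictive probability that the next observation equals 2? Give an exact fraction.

22939605135808828400768881895021037618000625/91845209547838335340494973763181376394231808

obs 1: x=6 → posterior Gamma(10, 14/5)
obs 2: x=4 → posterior Gamma(14, 19/5)
obs 3: x=5 → posterior Gamma(19, 24/5)
obs 4: x=1 → posterior Gamma(20, 29/5)
obs 5: x=1 → posterior Gamma(21, 34/5)
obs 6: x=0 → posterior Gamma(21, 39/5)
obs 7: x=3 → posterior Gamma(24, 44/5)
obs 8: x=0 → posterior Gamma(24, 49/5)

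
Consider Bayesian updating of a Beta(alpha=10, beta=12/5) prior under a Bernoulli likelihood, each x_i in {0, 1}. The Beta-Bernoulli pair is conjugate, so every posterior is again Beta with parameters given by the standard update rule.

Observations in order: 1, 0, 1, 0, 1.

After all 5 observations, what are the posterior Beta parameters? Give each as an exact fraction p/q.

alpha=13, beta=22/5

obs 1: x=1 → posterior Beta(11, 12/5)
obs 2: x=0 → posterior Beta(11, 17/5)
obs 3: x=1 → posterior Beta(12, 17/5)
obs 4: x=0 → posterior Beta(12, 22/5)
obs 5: x=1 → posterior Beta(13, 22/5)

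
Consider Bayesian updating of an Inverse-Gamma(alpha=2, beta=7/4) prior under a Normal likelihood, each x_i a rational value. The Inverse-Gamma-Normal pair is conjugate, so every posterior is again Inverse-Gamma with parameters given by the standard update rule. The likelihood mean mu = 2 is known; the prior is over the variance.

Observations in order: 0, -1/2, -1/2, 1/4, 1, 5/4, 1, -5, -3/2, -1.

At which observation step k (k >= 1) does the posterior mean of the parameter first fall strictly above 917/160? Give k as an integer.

k = 8

obs 1: x=0 → posterior Inverse-Gamma(5/2, 15/4)
obs 2: x=-1/2 → posterior Inverse-Gamma(3, 55/8)
obs 3: x=-1/2 → posterior Inverse-Gamma(7/2, 10)
obs 4: x=1/4 → posterior Inverse-Gamma(4, 369/32)
obs 5: x=1 → posterior Inverse-Gamma(9/2, 385/32)
obs 6: x=5/4 → posterior Inverse-Gamma(5, 197/16)
obs 7: x=1 → posterior Inverse-Gamma(11/2, 205/16)
obs 8: x=-5 → posterior Inverse-Gamma(6, 597/16)
obs 9: x=-3/2 → posterior Inverse-Gamma(13/2, 695/16)
obs 10: x=-1 → posterior Inverse-Gamma(7, 767/16)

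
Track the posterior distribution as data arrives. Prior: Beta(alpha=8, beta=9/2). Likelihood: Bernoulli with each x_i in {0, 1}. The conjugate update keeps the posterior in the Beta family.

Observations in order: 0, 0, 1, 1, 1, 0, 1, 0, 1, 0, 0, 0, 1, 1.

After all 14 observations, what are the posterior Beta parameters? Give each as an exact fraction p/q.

alpha=15, beta=23/2

obs 1: x=0 → posterior Beta(8, 11/2)
obs 2: x=0 → posterior Beta(8, 13/2)
obs 3: x=1 → posterior Beta(9, 13/2)
obs 4: x=1 → posterior Beta(10, 13/2)
obs 5: x=1 → posterior Beta(11, 13/2)
obs 6: x=0 → posterior Beta(11, 15/2)
obs 7: x=1 → posterior Beta(12, 15/2)
obs 8: x=0 → posterior Beta(12, 17/2)
obs 9: x=1 → posterior Beta(13, 17/2)
obs 10: x=0 → posterior Beta(13, 19/2)
obs 11: x=0 → posterior Beta(13, 21/2)
obs 12: x=0 → posterior Beta(13, 23/2)
obs 13: x=1 → posterior Beta(14, 23/2)
obs 14: x=1 → posterior Beta(15, 23/2)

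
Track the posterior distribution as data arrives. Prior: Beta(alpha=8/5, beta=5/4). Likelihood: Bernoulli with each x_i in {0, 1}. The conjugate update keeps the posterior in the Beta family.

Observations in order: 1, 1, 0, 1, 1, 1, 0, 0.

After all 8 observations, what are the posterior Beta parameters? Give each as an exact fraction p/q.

obs 1: x=1 → posterior Beta(13/5, 5/4)
obs 2: x=1 → posterior Beta(18/5, 5/4)
obs 3: x=0 → posterior Beta(18/5, 9/4)
obs 4: x=1 → posterior Beta(23/5, 9/4)
obs 5: x=1 → posterior Beta(28/5, 9/4)
obs 6: x=1 → posterior Beta(33/5, 9/4)
obs 7: x=0 → posterior Beta(33/5, 13/4)
obs 8: x=0 → posterior Beta(33/5, 17/4)

alpha=33/5, beta=17/4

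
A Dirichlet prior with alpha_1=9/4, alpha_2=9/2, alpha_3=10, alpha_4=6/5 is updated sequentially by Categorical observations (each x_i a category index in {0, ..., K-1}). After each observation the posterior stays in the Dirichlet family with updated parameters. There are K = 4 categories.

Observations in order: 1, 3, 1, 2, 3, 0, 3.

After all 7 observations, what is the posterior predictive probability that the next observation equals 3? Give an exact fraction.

84/499

obs 1: x=1 → posterior Dirichlet(9/4, 11/2, 10, 6/5)
obs 2: x=3 → posterior Dirichlet(9/4, 11/2, 10, 11/5)
obs 3: x=1 → posterior Dirichlet(9/4, 13/2, 10, 11/5)
obs 4: x=2 → posterior Dirichlet(9/4, 13/2, 11, 11/5)
obs 5: x=3 → posterior Dirichlet(9/4, 13/2, 11, 16/5)
obs 6: x=0 → posterior Dirichlet(13/4, 13/2, 11, 16/5)
obs 7: x=3 → posterior Dirichlet(13/4, 13/2, 11, 21/5)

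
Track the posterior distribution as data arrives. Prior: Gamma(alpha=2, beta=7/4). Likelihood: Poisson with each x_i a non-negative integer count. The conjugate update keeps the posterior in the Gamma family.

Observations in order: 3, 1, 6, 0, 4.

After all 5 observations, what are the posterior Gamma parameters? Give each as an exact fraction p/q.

alpha=16, beta=27/4

obs 1: x=3 → posterior Gamma(5, 11/4)
obs 2: x=1 → posterior Gamma(6, 15/4)
obs 3: x=6 → posterior Gamma(12, 19/4)
obs 4: x=0 → posterior Gamma(12, 23/4)
obs 5: x=4 → posterior Gamma(16, 27/4)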